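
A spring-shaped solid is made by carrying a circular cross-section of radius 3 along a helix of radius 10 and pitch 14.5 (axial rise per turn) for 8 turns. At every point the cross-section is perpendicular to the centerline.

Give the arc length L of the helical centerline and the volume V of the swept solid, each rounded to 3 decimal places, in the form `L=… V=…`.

L=515.866 V=14585.771

2πR = 2π·10 = 62.831853
per-turn = √(62.831853² + 14.5²) = √(3947.8418 + 210.25) = √4158.0918 = 64.483267
L = 8 × 64.483267 = 515.866138
V = π·3² × L = 28.274334 × 515.866138 = 14585.771434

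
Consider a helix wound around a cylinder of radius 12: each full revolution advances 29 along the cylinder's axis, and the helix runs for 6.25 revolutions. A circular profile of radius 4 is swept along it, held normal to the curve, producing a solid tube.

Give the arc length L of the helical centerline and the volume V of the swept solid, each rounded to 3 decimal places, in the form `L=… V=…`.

2πR = 2π·12 = 75.398224
per-turn = √(75.398224² + 29²) = √(5684.8921 + 841) = √6525.8921 = 80.782994
L = 6.25 × 80.782994 = 504.893713
V = π·4² × L = 50.265482 × 504.893713 = 25378.726079

L=504.894 V=25378.726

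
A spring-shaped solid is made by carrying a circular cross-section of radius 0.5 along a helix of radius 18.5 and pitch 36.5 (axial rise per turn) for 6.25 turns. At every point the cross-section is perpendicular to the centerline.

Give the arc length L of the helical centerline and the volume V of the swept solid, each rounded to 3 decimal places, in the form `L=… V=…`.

2πR = 2π·18.5 = 116.238928
per-turn = √(116.238928² + 36.5²) = √(13511.4884 + 1332.25) = √14843.7384 = 121.834882
L = 6.25 × 121.834882 = 761.468011
V = π·0.5² × L = 0.785398 × 761.468011 = 598.055578

L=761.468 V=598.056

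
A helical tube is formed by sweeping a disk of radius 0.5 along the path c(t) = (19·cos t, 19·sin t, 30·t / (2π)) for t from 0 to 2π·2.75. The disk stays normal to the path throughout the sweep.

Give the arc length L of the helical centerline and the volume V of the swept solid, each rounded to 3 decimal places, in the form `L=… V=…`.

2πR = 2π·19 = 119.380521
per-turn = √(119.380521² + 30²) = √(14251.7088 + 900) = √15151.7088 = 123.092277
L = 2.75 × 123.092277 = 338.503763
V = π·0.5² × L = 0.785398 × 338.503763 = 265.860234

L=338.504 V=265.860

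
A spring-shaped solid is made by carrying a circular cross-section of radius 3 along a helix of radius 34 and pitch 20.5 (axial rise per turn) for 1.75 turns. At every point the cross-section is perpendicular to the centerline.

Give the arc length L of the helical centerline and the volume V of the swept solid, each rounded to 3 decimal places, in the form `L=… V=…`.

L=375.567 V=10618.903

2πR = 2π·34 = 213.628300
per-turn = √(213.628300² + 20.5²) = √(45637.0508 + 420.25) = √46057.3008 = 214.609647
L = 1.75 × 214.609647 = 375.566883
V = π·3² × L = 28.274334 × 375.566883 = 10618.903443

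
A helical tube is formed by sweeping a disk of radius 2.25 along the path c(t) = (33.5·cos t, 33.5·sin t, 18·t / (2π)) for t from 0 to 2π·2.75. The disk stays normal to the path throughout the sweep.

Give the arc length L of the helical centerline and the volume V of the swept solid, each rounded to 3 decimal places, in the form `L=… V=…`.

L=580.951 V=9239.628

2πR = 2π·33.5 = 210.486708
per-turn = √(210.486708² + 18²) = √(44304.6542 + 324) = √44628.6542 = 211.254951
L = 2.75 × 211.254951 = 580.951114
V = π·2.25² × L = 15.904313 × 580.951114 = 9239.628246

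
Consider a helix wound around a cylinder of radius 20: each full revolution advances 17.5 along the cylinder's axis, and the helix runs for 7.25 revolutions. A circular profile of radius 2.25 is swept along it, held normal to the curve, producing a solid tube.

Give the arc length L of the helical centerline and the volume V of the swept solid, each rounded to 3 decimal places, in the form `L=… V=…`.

2πR = 2π·20 = 125.663706
per-turn = √(125.663706² + 17.5²) = √(15791.3670 + 306.25) = √16097.6170 = 126.876385
L = 7.25 × 126.876385 = 919.853790
V = π·2.25² × L = 15.904313 × 919.853790 = 14629.642421

L=919.854 V=14629.642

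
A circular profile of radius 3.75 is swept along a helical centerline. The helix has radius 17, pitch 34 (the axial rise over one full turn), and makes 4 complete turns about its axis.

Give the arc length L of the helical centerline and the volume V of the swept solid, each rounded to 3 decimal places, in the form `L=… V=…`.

L=448.380 V=19808.801

2πR = 2π·17 = 106.814150
per-turn = √(106.814150² + 34²) = √(11409.2627 + 1156) = √12565.2627 = 112.094883
L = 4 × 112.094883 = 448.379530
V = π·3.75² × L = 44.178647 × 448.379530 = 19808.800843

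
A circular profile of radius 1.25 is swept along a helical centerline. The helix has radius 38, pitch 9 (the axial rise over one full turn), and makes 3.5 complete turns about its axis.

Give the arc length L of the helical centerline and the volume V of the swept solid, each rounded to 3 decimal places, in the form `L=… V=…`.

2πR = 2π·38 = 238.761042
per-turn = √(238.761042² + 9²) = √(57006.8350 + 81) = √57087.8350 = 238.930607
L = 3.5 × 238.930607 = 836.257125
V = π·1.25² × L = 4.908739 × 836.257125 = 4104.967563

L=836.257 V=4104.968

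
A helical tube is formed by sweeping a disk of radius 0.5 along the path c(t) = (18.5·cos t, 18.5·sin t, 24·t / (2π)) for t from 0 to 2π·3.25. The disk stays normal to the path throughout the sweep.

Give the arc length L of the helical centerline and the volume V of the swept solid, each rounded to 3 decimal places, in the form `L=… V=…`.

2πR = 2π·18.5 = 116.238928
per-turn = √(116.238928² + 24²) = √(13511.4884 + 576) = √14087.4884 = 118.690726
L = 3.25 × 118.690726 = 385.744859
V = π·0.5² × L = 0.785398 × 385.744859 = 302.963304

L=385.745 V=302.963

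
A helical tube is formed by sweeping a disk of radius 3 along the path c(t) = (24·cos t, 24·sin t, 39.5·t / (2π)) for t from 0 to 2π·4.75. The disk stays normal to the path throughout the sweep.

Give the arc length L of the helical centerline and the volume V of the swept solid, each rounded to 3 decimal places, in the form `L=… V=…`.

L=740.449 V=20935.701

2πR = 2π·24 = 150.796447
per-turn = √(150.796447² + 39.5²) = √(22739.5685 + 1560.25) = √24299.8185 = 155.883991
L = 4.75 × 155.883991 = 740.448956
V = π·3² × L = 28.274334 × 740.448956 = 20935.700993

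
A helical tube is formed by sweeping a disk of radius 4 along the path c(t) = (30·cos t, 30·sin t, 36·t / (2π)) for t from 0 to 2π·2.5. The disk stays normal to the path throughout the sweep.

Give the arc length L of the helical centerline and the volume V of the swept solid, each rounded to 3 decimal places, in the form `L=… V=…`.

2πR = 2π·30 = 188.495559
per-turn = √(188.495559² + 36²) = √(35530.5758 + 1296) = √36826.5758 = 191.902517
L = 2.5 × 191.902517 = 479.756291
V = π·4² × L = 50.265482 × 479.756291 = 24115.181443

L=479.756 V=24115.181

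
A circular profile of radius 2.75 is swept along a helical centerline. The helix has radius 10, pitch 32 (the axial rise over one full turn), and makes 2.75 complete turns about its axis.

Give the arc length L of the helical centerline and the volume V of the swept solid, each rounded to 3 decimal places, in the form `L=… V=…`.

L=193.906 V=4606.877

2πR = 2π·10 = 62.831853
per-turn = √(62.831853² + 32²) = √(3947.8418 + 1024) = √4971.8418 = 70.511288
L = 2.75 × 70.511288 = 193.906042
V = π·2.75² × L = 23.758294 × 193.906042 = 4606.876852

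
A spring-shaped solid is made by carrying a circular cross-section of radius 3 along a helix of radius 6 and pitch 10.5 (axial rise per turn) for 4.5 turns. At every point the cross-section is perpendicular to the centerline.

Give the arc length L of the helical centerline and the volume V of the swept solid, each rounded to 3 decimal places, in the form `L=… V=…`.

L=176.103 V=4979.200

2πR = 2π·6 = 37.699112
per-turn = √(37.699112² + 10.5²) = √(1421.2230 + 110.25) = √1531.4730 = 39.134039
L = 4.5 × 39.134039 = 176.103177
V = π·3² × L = 28.274334 × 176.103177 = 4979.200023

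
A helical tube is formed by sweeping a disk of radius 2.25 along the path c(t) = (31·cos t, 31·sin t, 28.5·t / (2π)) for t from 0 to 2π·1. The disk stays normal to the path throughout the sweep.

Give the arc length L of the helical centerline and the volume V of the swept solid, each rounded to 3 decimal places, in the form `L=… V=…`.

2πR = 2π·31 = 194.778745
per-turn = √(194.778745² + 28.5²) = √(37938.7593 + 812.25) = √38751.0093 = 196.852761
L = 1 × 196.852761 = 196.852761
V = π·2.25² × L = 15.904313 × 196.852761 = 3130.807880

L=196.853 V=3130.808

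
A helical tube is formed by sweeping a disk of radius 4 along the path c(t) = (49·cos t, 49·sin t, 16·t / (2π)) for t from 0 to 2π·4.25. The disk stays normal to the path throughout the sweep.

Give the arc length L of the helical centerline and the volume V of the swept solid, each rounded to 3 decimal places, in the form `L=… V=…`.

2πR = 2π·49 = 307.876080
per-turn = √(307.876080² + 16²) = √(94787.6807 + 256) = √95043.6807 = 308.291551
L = 4.25 × 308.291551 = 1310.239093
V = π·4² × L = 50.265482 × 1310.239093 = 65859.800168

L=1310.239 V=65859.800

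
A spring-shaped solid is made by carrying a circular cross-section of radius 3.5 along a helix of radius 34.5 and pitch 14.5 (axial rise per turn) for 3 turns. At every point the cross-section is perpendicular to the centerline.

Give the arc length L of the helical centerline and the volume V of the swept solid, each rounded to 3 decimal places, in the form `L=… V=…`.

2πR = 2π·34.5 = 216.769893
per-turn = √(216.769893² + 14.5²) = √(46989.1866 + 210.25) = √47199.4366 = 217.254313
L = 3 × 217.254313 = 651.762939
V = π·3.5² × L = 38.484510 × 651.762939 = 25082.777357

L=651.763 V=25082.777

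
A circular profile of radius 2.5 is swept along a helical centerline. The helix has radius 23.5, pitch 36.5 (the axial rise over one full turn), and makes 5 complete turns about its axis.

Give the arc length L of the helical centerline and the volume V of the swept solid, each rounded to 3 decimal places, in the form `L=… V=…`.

L=760.497 V=14932.317

2πR = 2π·23.5 = 147.654855
per-turn = √(147.654855² + 36.5²) = √(21801.9561 + 1332.25) = √23134.2061 = 152.099330
L = 5 × 152.099330 = 760.496649
V = π·2.5² × L = 19.634954 × 760.496649 = 14932.316784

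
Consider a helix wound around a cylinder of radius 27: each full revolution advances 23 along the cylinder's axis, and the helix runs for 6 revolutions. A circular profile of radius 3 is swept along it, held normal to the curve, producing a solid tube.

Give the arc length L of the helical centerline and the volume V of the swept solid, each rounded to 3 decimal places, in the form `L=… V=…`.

2πR = 2π·27 = 169.646003
per-turn = √(169.646003² + 23²) = √(28779.7664 + 529) = √29308.7664 = 171.198033
L = 6 × 171.198033 = 1027.188197
V = π·3² × L = 28.274334 × 1027.188197 = 29043.062036

L=1027.188 V=29043.062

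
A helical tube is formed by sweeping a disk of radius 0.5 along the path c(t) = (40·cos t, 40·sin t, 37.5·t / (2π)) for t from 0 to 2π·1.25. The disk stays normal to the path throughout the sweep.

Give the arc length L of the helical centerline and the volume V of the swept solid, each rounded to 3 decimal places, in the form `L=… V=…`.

L=317.637 V=249.472

2πR = 2π·40 = 251.327412
per-turn = √(251.327412² + 37.5²) = √(63165.4682 + 1406.25) = √64571.7182 = 254.109658
L = 1.25 × 254.109658 = 317.637072
V = π·0.5² × L = 0.785398 × 317.637072 = 249.471573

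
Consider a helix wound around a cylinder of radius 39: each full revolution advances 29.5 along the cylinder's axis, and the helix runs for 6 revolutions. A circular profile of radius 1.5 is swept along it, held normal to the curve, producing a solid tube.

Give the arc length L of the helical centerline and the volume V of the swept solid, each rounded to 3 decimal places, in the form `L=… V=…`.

L=1480.881 V=10467.733

2πR = 2π·39 = 245.044227
per-turn = √(245.044227² + 29.5²) = √(60046.6732 + 870.25) = √60916.9232 = 246.813539
L = 6 × 246.813539 = 1480.881236
V = π·1.5² × L = 7.068583 × 1480.881236 = 10467.732625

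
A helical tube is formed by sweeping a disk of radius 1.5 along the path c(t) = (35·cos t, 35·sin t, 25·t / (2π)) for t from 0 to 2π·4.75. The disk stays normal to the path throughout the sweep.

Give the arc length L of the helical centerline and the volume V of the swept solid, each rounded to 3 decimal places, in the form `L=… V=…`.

L=1051.308 V=7431.257

2πR = 2π·35 = 219.911486
per-turn = √(219.911486² + 25²) = √(48361.0616 + 625) = √48986.0616 = 221.327950
L = 4.75 × 221.327950 = 1051.307764
V = π·1.5² × L = 7.068583 × 1051.307764 = 7431.256681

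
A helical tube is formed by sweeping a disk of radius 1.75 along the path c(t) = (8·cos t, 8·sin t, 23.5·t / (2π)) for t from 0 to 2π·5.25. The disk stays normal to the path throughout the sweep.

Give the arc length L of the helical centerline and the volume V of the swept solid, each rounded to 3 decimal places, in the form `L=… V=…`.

2πR = 2π·8 = 50.265482
per-turn = √(50.265482² + 23.5²) = √(2526.6187 + 552.25) = √3078.8687 = 55.487555
L = 5.25 × 55.487555 = 291.309662
V = π·1.75² × L = 9.621128 × 291.309662 = 2802.727402

L=291.310 V=2802.727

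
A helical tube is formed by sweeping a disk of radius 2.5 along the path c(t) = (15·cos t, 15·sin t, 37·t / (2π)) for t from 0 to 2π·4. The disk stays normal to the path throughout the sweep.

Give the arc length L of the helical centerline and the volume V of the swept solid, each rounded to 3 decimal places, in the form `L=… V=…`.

2πR = 2π·15 = 94.247780
per-turn = √(94.247780² + 37²) = √(8882.6440 + 1369) = √10251.6440 = 101.250402
L = 4 × 101.250402 = 405.001609
V = π·2.5² × L = 19.634954 × 405.001609 = 7952.187999

L=405.002 V=7952.188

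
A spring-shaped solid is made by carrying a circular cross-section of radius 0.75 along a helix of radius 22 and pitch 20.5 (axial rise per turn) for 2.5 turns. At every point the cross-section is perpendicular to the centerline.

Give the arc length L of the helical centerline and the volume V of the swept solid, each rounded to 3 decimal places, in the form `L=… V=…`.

2πR = 2π·22 = 138.230077
per-turn = √(138.230077² + 20.5²) = √(19107.5541 + 420.25) = √19527.8041 = 139.741920
L = 2.5 × 139.741920 = 349.354799
V = π·0.75² × L = 1.767146 × 349.354799 = 617.360890

L=349.355 V=617.361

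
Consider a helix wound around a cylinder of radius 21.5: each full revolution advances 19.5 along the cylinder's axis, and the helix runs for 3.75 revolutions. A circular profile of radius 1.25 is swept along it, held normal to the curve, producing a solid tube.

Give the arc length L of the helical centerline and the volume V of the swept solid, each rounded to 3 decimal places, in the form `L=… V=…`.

2πR = 2π·21.5 = 135.088484
per-turn = √(135.088484² + 19.5²) = √(18248.8985 + 380.25) = √18629.1485 = 136.488639
L = 3.75 × 136.488639 = 511.832396
V = π·1.25² × L = 4.908739 × 511.832396 = 2512.451397

L=511.832 V=2512.451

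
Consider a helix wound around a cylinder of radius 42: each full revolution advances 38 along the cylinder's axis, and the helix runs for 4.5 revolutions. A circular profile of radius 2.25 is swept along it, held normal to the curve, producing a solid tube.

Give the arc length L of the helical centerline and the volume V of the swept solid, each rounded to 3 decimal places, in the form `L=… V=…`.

2πR = 2π·42 = 263.893783
per-turn = √(263.893783² + 38²) = √(69639.9287 + 1444) = √71083.9287 = 266.615695
L = 4.5 × 266.615695 = 1199.770626
V = π·2.25² × L = 15.904313 × 1199.770626 = 19081.527336

L=1199.771 V=19081.527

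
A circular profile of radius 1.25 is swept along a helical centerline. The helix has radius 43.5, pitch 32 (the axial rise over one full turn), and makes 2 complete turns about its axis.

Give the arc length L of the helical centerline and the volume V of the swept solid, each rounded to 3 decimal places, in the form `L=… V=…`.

L=550.371 V=2701.627

2πR = 2π·43.5 = 273.318561
per-turn = √(273.318561² + 32²) = √(74703.0357 + 1024) = √75727.0357 = 275.185457
L = 2 × 275.185457 = 550.370914
V = π·1.25² × L = 4.908739 × 550.370914 = 2701.626906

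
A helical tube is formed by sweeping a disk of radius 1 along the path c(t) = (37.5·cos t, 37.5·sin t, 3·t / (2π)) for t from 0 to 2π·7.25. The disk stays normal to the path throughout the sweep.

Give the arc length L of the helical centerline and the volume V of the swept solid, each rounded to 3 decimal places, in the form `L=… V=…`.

L=1708.379 V=5367.032

2πR = 2π·37.5 = 235.619449
per-turn = √(235.619449² + 3²) = √(55516.5248 + 9) = √55525.5248 = 235.638547
L = 7.25 × 235.638547 = 1708.379465
V = π·1² × L = 3.141593 × 1708.379465 = 5367.032375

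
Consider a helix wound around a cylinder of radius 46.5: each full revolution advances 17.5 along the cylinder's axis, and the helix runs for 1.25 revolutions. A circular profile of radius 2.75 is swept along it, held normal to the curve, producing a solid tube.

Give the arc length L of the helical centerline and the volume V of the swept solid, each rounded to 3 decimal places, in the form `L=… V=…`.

2πR = 2π·46.5 = 292.168117
per-turn = √(292.168117² + 17.5²) = √(85362.2085 + 306.25) = √85668.4585 = 292.691746
L = 1.25 × 292.691746 = 365.864683
V = π·2.75² × L = 23.758294 × 365.864683 = 8692.320868

L=365.865 V=8692.321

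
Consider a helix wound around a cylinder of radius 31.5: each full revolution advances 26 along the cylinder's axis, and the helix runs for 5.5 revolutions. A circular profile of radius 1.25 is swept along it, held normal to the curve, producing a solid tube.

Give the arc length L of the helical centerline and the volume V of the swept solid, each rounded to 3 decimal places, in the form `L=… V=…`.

L=1097.914 V=5389.374

2πR = 2π·31.5 = 197.920337
per-turn = √(197.920337² + 26²) = √(39172.4599 + 676) = √39848.4599 = 199.620790
L = 5.5 × 199.620790 = 1097.914346
V = π·1.25² × L = 4.908739 × 1097.914346 = 5389.374443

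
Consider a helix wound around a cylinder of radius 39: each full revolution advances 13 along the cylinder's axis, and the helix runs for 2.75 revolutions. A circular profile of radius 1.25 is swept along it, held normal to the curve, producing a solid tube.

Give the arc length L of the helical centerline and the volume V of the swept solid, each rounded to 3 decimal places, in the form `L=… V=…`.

L=674.819 V=3312.511

2πR = 2π·39 = 245.044227
per-turn = √(245.044227² + 13²) = √(60046.6732 + 169) = √60215.6732 = 245.388820
L = 2.75 × 245.388820 = 674.819256
V = π·1.25² × L = 4.908739 × 674.819256 = 3312.511277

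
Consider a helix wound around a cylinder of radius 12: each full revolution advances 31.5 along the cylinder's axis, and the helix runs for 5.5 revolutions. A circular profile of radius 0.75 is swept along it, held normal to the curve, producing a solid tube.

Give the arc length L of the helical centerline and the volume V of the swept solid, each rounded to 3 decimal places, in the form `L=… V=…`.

L=449.426 V=794.201

2πR = 2π·12 = 75.398224
per-turn = √(75.398224² + 31.5²) = √(5684.8921 + 992.25) = √6677.1421 = 81.713782
L = 5.5 × 81.713782 = 449.425800
V = π·0.75² × L = 1.767146 × 449.425800 = 794.200945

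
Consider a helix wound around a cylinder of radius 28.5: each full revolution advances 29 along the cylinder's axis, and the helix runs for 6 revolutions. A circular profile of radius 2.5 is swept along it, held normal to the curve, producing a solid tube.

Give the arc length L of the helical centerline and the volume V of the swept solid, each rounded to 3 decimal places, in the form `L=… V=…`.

L=1088.423 V=21371.134

2πR = 2π·28.5 = 179.070781
per-turn = √(179.070781² + 29²) = √(32066.3447 + 841) = √32907.3447 = 181.403817
L = 6 × 181.403817 = 1088.422900
V = π·2.5² × L = 19.634954 × 1088.422900 = 21371.133666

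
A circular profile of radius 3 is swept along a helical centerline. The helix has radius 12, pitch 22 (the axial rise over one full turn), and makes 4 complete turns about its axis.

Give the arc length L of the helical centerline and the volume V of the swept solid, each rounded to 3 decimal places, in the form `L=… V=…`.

2πR = 2π·12 = 75.398224
per-turn = √(75.398224² + 22²) = √(5684.8921 + 484) = √6168.8921 = 78.542295
L = 4 × 78.542295 = 314.169181
V = π·3² × L = 28.274334 × 314.169181 = 8882.924313

L=314.169 V=8882.924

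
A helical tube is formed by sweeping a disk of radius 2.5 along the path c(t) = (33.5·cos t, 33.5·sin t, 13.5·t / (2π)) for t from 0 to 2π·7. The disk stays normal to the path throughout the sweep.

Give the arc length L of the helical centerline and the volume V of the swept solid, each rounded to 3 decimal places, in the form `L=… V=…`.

2πR = 2π·33.5 = 210.486708
per-turn = √(210.486708² + 13.5²) = √(44304.6542 + 182.25) = √44486.9042 = 210.919189
L = 7 × 210.919189 = 1476.434321
V = π·2.5² × L = 19.634954 × 1476.434321 = 28989.720099

L=1476.434 V=28989.720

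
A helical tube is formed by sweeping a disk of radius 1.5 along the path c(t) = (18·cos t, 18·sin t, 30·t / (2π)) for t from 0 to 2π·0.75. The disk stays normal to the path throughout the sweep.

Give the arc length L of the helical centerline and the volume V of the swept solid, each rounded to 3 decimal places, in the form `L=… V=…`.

L=87.756 V=620.314

2πR = 2π·18 = 113.097336
per-turn = √(113.097336² + 30²) = √(12791.0073 + 900) = √13691.0073 = 117.008578
L = 0.75 × 117.008578 = 87.756433
V = π·1.5² × L = 7.068583 × 87.756433 = 620.313675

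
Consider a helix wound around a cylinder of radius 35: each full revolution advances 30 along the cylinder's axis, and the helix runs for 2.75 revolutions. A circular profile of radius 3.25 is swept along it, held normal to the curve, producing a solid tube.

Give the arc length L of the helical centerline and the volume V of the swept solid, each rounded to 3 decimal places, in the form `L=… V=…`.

L=610.358 V=20253.551

2πR = 2π·35 = 219.911486
per-turn = √(219.911486² + 30²) = √(48361.0616 + 900) = √49261.0616 = 221.948331
L = 2.75 × 221.948331 = 610.357910
V = π·3.25² × L = 33.183072 × 610.357910 = 20253.550714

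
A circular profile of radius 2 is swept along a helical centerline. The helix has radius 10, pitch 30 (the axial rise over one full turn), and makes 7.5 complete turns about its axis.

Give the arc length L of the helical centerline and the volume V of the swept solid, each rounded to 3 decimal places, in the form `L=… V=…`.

L=522.198 V=6562.138

2πR = 2π·10 = 62.831853
per-turn = √(62.831853² + 30²) = √(3947.8418 + 900) = √4847.8418 = 69.626444
L = 7.5 × 69.626444 = 522.198333
V = π·2² × L = 12.566371 × 522.198333 = 6562.137787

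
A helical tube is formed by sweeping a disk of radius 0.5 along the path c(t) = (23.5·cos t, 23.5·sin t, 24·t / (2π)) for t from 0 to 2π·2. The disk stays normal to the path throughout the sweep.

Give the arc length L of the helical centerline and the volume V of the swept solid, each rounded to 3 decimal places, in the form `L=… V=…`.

L=299.185 V=234.980

2πR = 2π·23.5 = 147.654855
per-turn = √(147.654855² + 24²) = √(21801.9561 + 576) = √22377.9561 = 149.592634
L = 2 × 149.592634 = 299.185268
V = π·0.5² × L = 0.785398 × 299.185268 = 234.979560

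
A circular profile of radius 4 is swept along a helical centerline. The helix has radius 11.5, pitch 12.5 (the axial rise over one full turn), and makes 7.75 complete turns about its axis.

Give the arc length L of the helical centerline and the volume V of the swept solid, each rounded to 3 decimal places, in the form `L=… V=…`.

2πR = 2π·11.5 = 72.256631
per-turn = √(72.256631² + 12.5²) = √(5221.0207 + 156.25) = √5377.2707 = 73.329876
L = 7.75 × 73.329876 = 568.306540
V = π·4² × L = 50.265482 × 568.306540 = 28566.202404

L=568.307 V=28566.202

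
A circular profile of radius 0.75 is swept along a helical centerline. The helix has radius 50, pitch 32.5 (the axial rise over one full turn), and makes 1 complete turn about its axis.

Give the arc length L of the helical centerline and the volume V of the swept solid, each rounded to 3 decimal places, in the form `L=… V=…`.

2πR = 2π·50 = 314.159265
per-turn = √(314.159265² + 32.5²) = √(98696.0440 + 1056.25) = √99752.2940 = 315.835866
L = 1 × 315.835866 = 315.835866
V = π·0.75² × L = 1.767146 × 315.835866 = 558.128045

L=315.836 V=558.128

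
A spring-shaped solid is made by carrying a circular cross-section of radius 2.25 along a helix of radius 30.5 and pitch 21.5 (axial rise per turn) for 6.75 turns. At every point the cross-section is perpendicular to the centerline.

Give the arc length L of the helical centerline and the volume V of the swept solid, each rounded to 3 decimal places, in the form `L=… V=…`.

2πR = 2π·30.5 = 191.637152
per-turn = √(191.637152² + 21.5²) = √(36724.7980 + 462.25) = √37187.0480 = 192.839436
L = 6.75 × 192.839436 = 1301.666191
V = π·2.25² × L = 15.904313 × 1301.666191 = 20702.106278

L=1301.666 V=20702.106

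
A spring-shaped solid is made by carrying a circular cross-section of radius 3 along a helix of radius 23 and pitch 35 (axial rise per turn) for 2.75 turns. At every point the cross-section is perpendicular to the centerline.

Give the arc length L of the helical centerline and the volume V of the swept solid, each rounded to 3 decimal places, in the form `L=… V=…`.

2πR = 2π·23 = 144.513262
per-turn = √(144.513262² + 35²) = √(20884.0829 + 1225) = √22109.0829 = 148.691233
L = 2.75 × 148.691233 = 408.900892
V = π·3² × L = 28.274334 × 408.900892 = 11561.400347

L=408.901 V=11561.400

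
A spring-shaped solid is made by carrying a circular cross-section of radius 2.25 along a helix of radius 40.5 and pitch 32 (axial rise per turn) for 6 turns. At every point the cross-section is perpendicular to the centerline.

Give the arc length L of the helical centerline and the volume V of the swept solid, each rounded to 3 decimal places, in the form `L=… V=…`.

L=1538.839 V=24474.175

2πR = 2π·40.5 = 254.469005
per-turn = √(254.469005² + 32²) = √(64754.4745 + 1024) = √65778.4745 = 256.473146
L = 6 × 256.473146 = 1538.838874
V = π·2.25² × L = 15.904313 × 1538.838874 = 24474.174820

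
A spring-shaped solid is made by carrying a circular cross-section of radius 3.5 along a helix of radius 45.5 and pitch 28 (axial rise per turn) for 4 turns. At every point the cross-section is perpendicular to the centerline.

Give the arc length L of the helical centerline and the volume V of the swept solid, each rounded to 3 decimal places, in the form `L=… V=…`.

L=1149.011 V=44219.139

2πR = 2π·45.5 = 285.884931
per-turn = √(285.884931² + 28²) = √(81730.1940 + 784) = √82514.1940 = 287.252840
L = 4 × 287.252840 = 1149.011360
V = π·3.5² × L = 38.484510 × 1149.011360 = 44219.139170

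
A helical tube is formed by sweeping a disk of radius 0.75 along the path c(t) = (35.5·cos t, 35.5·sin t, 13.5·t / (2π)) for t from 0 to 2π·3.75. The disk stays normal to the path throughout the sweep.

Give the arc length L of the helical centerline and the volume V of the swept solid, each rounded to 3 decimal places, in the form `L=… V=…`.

2πR = 2π·35.5 = 223.053078
per-turn = √(223.053078² + 13.5²) = √(49752.6758 + 182.25) = √49934.9258 = 223.461240
L = 3.75 × 223.461240 = 837.979650
V = π·0.75² × L = 1.767146 × 837.979650 = 1480.832276

L=837.980 V=1480.832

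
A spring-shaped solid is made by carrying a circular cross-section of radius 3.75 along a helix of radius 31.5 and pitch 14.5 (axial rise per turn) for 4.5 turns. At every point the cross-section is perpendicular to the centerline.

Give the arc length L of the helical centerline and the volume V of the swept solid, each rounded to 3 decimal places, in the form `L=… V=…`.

2πR = 2π·31.5 = 197.920337
per-turn = √(197.920337² + 14.5²) = √(39172.4599 + 210.25) = √39382.7099 = 198.450774
L = 4.5 × 198.450774 = 893.028485
V = π·3.75² × L = 44.178647 × 893.028485 = 39452.789919

L=893.028 V=39452.790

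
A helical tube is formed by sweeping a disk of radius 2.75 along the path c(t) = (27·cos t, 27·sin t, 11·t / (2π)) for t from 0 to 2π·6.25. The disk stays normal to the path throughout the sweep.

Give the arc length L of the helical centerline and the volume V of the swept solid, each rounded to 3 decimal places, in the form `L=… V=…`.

2πR = 2π·27 = 169.646003
per-turn = √(169.646003² + 11²) = √(28779.7664 + 121) = √28900.7664 = 170.002254
L = 6.25 × 170.002254 = 1062.514089
V = π·2.75² × L = 23.758294 × 1062.514089 = 25243.522570

L=1062.514 V=25243.523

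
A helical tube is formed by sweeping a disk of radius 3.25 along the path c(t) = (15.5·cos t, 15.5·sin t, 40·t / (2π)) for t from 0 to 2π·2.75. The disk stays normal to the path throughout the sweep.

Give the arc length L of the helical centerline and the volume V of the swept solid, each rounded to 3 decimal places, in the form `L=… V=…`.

L=289.531 V=9607.515

2πR = 2π·15.5 = 97.389372
per-turn = √(97.389372² + 40²) = √(9484.6898 + 1600) = √11084.6898 = 105.283854
L = 2.75 × 105.283854 = 289.530597
V = π·3.25² × L = 33.183072 × 289.530597 = 9607.514777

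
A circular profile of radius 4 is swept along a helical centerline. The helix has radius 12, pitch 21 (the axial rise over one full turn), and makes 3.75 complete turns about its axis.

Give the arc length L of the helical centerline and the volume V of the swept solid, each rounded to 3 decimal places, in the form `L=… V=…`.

2πR = 2π·12 = 75.398224
per-turn = √(75.398224² + 21²) = √(5684.8921 + 441) = √6125.8921 = 78.268079
L = 3.75 × 78.268079 = 293.505295
V = π·4² × L = 50.265482 × 293.505295 = 14753.185253

L=293.505 V=14753.185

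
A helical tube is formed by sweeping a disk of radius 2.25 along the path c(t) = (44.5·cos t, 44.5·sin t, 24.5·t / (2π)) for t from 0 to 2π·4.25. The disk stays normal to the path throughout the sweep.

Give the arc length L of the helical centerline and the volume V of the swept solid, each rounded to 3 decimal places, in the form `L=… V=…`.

L=1192.861 V=18971.629

2πR = 2π·44.5 = 279.601746
per-turn = √(279.601746² + 24.5²) = √(78177.1365 + 600.25) = √78777.3865 = 280.673095
L = 4.25 × 280.673095 = 1192.860655
V = π·2.25² × L = 15.904313 × 1192.860655 = 18971.628999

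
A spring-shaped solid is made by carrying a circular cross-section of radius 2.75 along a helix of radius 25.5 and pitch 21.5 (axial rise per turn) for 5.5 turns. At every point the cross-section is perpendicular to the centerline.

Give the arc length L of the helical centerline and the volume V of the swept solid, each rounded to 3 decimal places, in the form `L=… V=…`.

2πR = 2π·25.5 = 160.221225
per-turn = √(160.221225² + 21.5²) = √(25670.8410 + 462.25) = √26133.0910 = 161.657326
L = 5.5 × 161.657326 = 889.115293
V = π·2.75² × L = 23.758294 × 889.115293 = 21123.862924

L=889.115 V=21123.863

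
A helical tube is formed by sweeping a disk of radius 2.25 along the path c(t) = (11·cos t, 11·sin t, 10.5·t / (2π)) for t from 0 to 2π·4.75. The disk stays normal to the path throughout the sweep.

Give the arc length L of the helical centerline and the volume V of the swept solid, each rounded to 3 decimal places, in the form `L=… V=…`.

2πR = 2π·11 = 69.115038
per-turn = √(69.115038² + 10.5²) = √(4776.8885 + 110.25) = √4887.1385 = 69.908072
L = 4.75 × 69.908072 = 332.063342
V = π·2.25² × L = 15.904313 × 332.063342 = 5281.239263

L=332.063 V=5281.239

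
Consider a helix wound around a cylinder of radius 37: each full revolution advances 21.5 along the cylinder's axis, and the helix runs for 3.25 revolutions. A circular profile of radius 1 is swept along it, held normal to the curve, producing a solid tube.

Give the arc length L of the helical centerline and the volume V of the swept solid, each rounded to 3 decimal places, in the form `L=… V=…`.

L=758.777 V=2383.769

2πR = 2π·37 = 232.477856
per-turn = √(232.477856² + 21.5²) = √(54045.9537 + 462.25) = √54508.2037 = 233.469920
L = 3.25 × 233.469920 = 758.777241
V = π·1² × L = 3.141593 × 758.777241 = 2383.769006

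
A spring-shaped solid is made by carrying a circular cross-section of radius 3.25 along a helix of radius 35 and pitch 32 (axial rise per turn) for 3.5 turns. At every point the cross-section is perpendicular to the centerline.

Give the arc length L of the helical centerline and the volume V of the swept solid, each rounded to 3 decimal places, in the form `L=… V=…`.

2πR = 2π·35 = 219.911486
per-turn = √(219.911486² + 32²) = √(48361.0616 + 1024) = √49385.0616 = 222.227500
L = 3.5 × 222.227500 = 777.796248
V = π·3.25² × L = 33.183072 × 777.796248 = 25809.669229

L=777.796 V=25809.669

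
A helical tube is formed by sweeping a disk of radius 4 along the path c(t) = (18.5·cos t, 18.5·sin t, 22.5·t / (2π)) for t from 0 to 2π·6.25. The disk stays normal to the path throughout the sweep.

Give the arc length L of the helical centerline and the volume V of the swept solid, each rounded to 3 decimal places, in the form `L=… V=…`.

L=739.978 V=37195.367

2πR = 2π·18.5 = 116.238928
per-turn = √(116.238928² + 22.5²) = √(13511.4884 + 506.25) = √14017.7384 = 118.396530
L = 6.25 × 118.396530 = 739.978315
V = π·4² × L = 50.265482 × 739.978315 = 37195.367031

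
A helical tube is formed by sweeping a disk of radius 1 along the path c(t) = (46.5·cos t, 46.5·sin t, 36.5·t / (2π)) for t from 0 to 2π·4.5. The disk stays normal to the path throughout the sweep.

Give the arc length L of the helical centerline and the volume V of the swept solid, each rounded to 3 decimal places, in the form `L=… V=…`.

L=1324.977 V=4162.537

2πR = 2π·46.5 = 292.168117
per-turn = √(292.168117² + 36.5²) = √(85362.2085 + 1332.25) = √86694.4585 = 294.439227
L = 4.5 × 294.439227 = 1324.976522
V = π·1² × L = 3.141593 × 1324.976522 = 4162.536508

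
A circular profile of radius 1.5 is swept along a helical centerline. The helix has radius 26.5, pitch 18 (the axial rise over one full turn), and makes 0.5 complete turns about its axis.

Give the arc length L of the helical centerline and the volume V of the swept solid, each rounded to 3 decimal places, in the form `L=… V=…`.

2πR = 2π·26.5 = 166.504411
per-turn = √(166.504411² + 18²) = √(27723.7188 + 324) = √28047.7188 = 167.474532
L = 0.5 × 167.474532 = 83.737266
V = π·1.5² × L = 7.068583 × 83.737266 = 591.903853

L=83.737 V=591.904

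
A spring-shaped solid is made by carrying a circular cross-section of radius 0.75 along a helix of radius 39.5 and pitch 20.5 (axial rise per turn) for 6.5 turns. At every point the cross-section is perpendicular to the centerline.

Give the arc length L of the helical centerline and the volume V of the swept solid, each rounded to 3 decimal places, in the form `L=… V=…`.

2πR = 2π·39.5 = 248.185820
per-turn = √(248.185820² + 20.5²) = √(61596.2011 + 420.25) = √62016.4511 = 249.031024
L = 6.5 × 249.031024 = 1618.701658
V = π·0.75² × L = 1.767146 × 1618.701658 = 2860.481946

L=1618.702 V=2860.482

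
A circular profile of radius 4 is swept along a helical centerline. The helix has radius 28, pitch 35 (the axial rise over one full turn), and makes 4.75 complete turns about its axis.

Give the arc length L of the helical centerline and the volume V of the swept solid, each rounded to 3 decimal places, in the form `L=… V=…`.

2πR = 2π·28 = 175.929189
per-turn = √(175.929189² + 35²) = √(30951.0794 + 1225) = √32176.0794 = 179.376920
L = 4.75 × 179.376920 = 852.040370
V = π·4² × L = 50.265482 × 852.040370 = 42828.220253

L=852.040 V=42828.220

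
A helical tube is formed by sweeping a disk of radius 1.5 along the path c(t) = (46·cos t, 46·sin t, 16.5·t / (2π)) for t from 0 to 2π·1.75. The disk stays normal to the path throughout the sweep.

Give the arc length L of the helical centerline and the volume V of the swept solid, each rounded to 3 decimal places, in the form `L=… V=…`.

L=506.620 V=3581.085

2πR = 2π·46 = 289.026524
per-turn = √(289.026524² + 16.5²) = √(83536.3317 + 272.25) = √83808.5817 = 289.497119
L = 1.75 × 289.497119 = 506.619957
V = π·1.5² × L = 7.068583 × 506.619957 = 3581.085457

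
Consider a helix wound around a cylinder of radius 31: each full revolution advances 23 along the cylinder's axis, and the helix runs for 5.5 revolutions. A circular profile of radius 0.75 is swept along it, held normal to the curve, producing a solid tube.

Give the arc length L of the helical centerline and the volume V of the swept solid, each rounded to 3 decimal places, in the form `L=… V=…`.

2πR = 2π·31 = 194.778745
per-turn = √(194.778745² + 23²) = √(37938.7593 + 529) = √38467.7593 = 196.131995
L = 5.5 × 196.131995 = 1078.725970
V = π·0.75² × L = 1.767146 × 1078.725970 = 1906.266141

L=1078.726 V=1906.266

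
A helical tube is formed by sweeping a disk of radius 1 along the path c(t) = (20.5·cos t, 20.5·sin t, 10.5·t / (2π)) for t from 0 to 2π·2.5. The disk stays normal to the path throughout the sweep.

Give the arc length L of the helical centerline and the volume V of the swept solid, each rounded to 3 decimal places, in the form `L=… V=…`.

L=323.081 V=1014.990

2πR = 2π·20.5 = 128.805299
per-turn = √(128.805299² + 10.5²) = √(16590.8050 + 110.25) = √16701.0550 = 129.232562
L = 2.5 × 129.232562 = 323.081404
V = π·1² × L = 3.141593 × 323.081404 = 1014.990166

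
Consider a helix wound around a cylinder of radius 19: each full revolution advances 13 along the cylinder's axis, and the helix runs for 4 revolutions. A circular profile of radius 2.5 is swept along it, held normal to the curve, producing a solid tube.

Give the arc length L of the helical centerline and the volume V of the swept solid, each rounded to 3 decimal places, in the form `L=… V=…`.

2πR = 2π·19 = 119.380521
per-turn = √(119.380521² + 13²) = √(14251.7088 + 169) = √14420.7088 = 120.086255
L = 4 × 120.086255 = 480.345022
V = π·2.5² × L = 19.634954 × 480.345022 = 9431.552450

L=480.345 V=9431.552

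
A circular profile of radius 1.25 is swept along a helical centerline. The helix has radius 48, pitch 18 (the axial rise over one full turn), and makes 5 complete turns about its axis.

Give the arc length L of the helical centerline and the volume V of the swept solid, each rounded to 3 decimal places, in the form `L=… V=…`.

L=1510.648 V=7415.375

2πR = 2π·48 = 301.592895
per-turn = √(301.592895² + 18²) = √(90958.2742 + 324) = √91282.2742 = 302.129565
L = 5 × 302.129565 = 1510.647826
V = π·1.25² × L = 4.908739 × 1510.647826 = 7415.375175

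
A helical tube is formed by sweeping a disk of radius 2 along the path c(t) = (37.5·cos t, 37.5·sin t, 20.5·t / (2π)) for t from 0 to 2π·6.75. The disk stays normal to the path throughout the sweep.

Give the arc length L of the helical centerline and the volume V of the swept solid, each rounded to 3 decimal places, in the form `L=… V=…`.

2πR = 2π·37.5 = 235.619449
per-turn = √(235.619449² + 20.5²) = √(55516.5248 + 420.25) = √55936.7748 = 236.509566
L = 6.75 × 236.509566 = 1596.439570
V = π·2² × L = 12.566371 × 1596.439570 = 20061.451297

L=1596.440 V=20061.451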